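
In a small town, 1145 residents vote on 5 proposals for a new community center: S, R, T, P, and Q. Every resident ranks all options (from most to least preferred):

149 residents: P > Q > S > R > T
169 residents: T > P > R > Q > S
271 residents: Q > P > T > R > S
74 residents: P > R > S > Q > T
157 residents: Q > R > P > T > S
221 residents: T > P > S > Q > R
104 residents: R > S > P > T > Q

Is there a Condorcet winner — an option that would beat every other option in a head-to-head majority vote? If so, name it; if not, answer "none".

P vs S: 1041–104 for P.
P vs R: 884–261 for P.
P vs T: 755–390 for P.
P vs Q: 717–428 for P.
P beats every other option head-to-head.

P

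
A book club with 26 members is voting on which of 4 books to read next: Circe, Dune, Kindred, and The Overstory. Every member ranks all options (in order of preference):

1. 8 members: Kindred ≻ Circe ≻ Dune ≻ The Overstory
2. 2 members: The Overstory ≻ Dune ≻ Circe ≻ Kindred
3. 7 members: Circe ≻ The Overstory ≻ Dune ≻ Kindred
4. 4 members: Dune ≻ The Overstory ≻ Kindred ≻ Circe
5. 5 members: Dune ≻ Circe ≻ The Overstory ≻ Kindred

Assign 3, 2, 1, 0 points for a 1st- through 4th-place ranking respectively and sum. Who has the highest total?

Circe: 8·2 + 2·1 + 7·3 + 4·0 + 5·2 = 49
Dune: 8·1 + 2·2 + 7·1 + 4·3 + 5·3 = 46
Kindred: 8·3 + 2·0 + 7·0 + 4·1 + 5·0 = 28
The Overstory: 8·0 + 2·3 + 7·2 + 4·2 + 5·1 = 33
Circe has the highest Borda score (49).

Circe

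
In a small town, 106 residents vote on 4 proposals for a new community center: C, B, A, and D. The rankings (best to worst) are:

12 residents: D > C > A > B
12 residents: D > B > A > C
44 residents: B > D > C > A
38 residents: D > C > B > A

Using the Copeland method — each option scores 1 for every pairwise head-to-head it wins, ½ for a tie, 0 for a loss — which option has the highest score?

C: beats A; loses to B and D → score 1.
B: beats C and A; loses to D → score 2.
A: loses to C, B, and D → score 0.
D: beats C, B, and A → score 3.
D has the best pairwise record.

D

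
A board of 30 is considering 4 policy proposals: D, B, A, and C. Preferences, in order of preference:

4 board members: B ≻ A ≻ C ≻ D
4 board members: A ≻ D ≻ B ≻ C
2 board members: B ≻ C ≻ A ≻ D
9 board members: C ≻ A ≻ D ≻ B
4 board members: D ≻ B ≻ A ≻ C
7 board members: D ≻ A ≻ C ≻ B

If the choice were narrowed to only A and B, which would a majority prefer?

Voters preferring A to B: 20; preferring B to A: 10.
A wins the head-to-head.

A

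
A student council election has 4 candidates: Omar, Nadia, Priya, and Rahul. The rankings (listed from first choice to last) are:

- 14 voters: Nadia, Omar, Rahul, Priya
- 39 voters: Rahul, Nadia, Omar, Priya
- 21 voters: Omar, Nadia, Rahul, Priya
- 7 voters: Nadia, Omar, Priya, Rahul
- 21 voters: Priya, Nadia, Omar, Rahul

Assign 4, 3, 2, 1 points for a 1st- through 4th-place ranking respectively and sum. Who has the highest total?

Nadia

Omar: 14·3 + 39·2 + 21·4 + 7·3 + 21·2 = 267
Nadia: 14·4 + 39·3 + 21·3 + 7·4 + 21·3 = 327
Priya: 14·1 + 39·1 + 21·1 + 7·2 + 21·4 = 172
Rahul: 14·2 + 39·4 + 21·2 + 7·1 + 21·1 = 254
Nadia has the highest Borda score (327).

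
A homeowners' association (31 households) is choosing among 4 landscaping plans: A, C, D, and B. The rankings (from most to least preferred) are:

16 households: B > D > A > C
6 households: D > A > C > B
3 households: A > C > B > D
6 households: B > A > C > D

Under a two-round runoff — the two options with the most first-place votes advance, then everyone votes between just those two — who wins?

B

Round 1 first-place votes: A 3, C 0, D 6, B 22.
B and D advance.
Runoff: B is preferred to D by 25 voters; D by 6.
B wins the runoff.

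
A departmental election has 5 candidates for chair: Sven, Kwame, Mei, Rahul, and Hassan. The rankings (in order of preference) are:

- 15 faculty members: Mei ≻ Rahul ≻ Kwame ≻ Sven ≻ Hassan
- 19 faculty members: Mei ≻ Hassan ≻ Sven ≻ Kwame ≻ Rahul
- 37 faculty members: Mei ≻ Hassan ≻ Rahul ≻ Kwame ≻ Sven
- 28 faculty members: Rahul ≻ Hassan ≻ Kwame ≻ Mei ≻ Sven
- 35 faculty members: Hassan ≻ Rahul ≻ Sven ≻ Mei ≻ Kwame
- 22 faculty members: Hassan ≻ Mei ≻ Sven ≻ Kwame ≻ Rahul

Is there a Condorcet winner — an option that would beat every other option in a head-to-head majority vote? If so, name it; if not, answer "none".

Hassan vs Sven: 141–15 for Hassan.
Hassan vs Kwame: 141–15 for Hassan.
Hassan vs Mei: 85–71 for Hassan.
Hassan vs Rahul: 113–43 for Hassan.
Hassan beats every other option head-to-head.

Hassan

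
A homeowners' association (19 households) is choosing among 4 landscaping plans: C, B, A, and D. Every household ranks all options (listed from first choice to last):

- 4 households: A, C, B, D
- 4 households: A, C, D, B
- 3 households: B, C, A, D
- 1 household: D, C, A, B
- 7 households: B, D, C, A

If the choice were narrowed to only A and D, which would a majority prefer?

Voters preferring A to D: 11; preferring D to A: 8.
A wins the head-to-head.

A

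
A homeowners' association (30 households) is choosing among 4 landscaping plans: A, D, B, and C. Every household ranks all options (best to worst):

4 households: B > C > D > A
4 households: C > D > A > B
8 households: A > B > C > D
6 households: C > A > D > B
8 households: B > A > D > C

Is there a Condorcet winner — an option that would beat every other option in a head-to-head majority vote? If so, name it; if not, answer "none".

A

A vs D: 22–8 for A.
A vs B: 18–12 for A.
A vs C: 16–14 for A.
A beats every other option head-to-head.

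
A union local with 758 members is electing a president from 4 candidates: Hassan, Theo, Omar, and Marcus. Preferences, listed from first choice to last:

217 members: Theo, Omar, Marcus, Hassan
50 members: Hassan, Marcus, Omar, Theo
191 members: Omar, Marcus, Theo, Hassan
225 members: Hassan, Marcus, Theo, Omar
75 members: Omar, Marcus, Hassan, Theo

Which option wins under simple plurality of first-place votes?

First-place votes: Hassan 275, Theo 217, Omar 266, Marcus 0.
Hassan has the most first-place votes.

Hassan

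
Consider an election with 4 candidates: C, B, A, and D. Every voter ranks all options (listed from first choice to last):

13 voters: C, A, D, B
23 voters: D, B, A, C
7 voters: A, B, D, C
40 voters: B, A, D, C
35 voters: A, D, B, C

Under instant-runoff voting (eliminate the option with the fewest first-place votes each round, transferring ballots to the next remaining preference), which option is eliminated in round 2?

D

Round 1: C 13, B 40, A 42, D 23. Eliminate C.
Round 2: B 40, A 55, D 23. Eliminate D.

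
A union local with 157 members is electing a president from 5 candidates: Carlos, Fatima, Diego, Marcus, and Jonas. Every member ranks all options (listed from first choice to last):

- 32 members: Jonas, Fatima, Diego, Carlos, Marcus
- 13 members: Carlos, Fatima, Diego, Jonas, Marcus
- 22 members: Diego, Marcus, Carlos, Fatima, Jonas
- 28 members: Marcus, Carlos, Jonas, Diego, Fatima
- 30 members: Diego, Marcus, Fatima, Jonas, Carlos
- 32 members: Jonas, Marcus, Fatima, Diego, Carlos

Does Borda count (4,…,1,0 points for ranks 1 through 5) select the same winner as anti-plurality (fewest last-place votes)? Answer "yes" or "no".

Borda — scores: Carlos 212, Fatima 281, Diego 358, Marcus 364, Jonas 355. Winner: Marcus.
Anti-plurality — last-place votes: Carlos 62, Fatima 28, Diego 0, Marcus 45, Jonas 22. Winner: Diego.
The two methods disagree.

no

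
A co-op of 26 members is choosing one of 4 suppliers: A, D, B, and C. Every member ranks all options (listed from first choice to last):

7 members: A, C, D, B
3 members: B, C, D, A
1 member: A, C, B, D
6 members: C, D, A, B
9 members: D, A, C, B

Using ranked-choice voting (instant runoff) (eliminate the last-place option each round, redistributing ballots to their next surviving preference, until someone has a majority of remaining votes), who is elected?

C

Round 1: A 8, D 9, B 3, C 6. Eliminate B.
Round 2: A 8, D 9, C 9. Eliminate A.
Round 3: D 9, C 17. C has a majority.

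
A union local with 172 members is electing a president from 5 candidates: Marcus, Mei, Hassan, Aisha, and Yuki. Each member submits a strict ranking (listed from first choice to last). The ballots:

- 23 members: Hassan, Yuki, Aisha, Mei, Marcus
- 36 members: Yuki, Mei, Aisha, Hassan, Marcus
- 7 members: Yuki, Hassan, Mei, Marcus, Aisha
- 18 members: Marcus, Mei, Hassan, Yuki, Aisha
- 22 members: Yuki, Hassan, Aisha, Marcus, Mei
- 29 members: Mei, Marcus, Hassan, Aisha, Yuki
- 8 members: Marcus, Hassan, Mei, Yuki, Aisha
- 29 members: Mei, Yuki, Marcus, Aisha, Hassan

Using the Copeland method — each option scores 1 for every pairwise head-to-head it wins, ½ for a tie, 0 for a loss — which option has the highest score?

Yuki

Marcus: beats Aisha; loses to Mei, Hassan, and Yuki → score 1.
Mei: beats Marcus, Hassan, and Aisha; loses to Yuki → score 3.
Hassan: beats Marcus and Aisha; loses to Mei and Yuki → score 2.
Aisha: loses to Marcus, Mei, Hassan, and Yuki → score 0.
Yuki: beats Marcus, Mei, Hassan, and Aisha → score 4.
Yuki has the best pairwise record.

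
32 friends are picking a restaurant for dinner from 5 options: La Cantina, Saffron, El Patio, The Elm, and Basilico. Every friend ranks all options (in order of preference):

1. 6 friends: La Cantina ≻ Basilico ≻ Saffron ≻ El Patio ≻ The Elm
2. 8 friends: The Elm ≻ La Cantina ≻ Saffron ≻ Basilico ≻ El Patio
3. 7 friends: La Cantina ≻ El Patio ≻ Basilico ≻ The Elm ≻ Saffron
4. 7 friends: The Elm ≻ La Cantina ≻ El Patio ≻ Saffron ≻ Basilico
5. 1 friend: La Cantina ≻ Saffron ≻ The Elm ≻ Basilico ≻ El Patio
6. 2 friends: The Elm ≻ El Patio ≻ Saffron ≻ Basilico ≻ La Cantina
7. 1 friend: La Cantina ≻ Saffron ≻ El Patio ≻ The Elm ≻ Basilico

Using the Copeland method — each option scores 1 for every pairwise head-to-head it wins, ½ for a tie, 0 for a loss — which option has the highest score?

La Cantina: beats Saffron, El Patio, and Basilico; loses to The Elm → score 3.
Saffron: beats Basilico; ties El Patio; loses to La Cantina and The Elm → score 1.5.
El Patio: beats Basilico; ties Saffron; loses to La Cantina and The Elm → score 1.5.
The Elm: beats La Cantina, Saffron, El Patio, and Basilico → score 4.
Basilico: loses to La Cantina, Saffron, El Patio, and The Elm → score 0.
The Elm has the best pairwise record.

The Elm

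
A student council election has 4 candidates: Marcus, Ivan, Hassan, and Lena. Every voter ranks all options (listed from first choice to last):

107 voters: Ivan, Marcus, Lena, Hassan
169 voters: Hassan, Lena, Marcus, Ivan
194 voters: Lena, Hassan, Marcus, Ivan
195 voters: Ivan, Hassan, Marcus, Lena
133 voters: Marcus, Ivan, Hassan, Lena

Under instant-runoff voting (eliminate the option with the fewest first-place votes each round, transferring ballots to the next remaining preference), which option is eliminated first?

Marcus

Round 1: Marcus 133, Ivan 302, Hassan 169, Lena 194. Eliminate Marcus.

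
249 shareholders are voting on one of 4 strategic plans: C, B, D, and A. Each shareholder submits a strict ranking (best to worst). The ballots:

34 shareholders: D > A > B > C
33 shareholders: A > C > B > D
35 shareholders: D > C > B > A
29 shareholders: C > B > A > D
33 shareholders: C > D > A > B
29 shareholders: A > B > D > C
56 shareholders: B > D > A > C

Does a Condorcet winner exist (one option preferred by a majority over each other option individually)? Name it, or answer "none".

none

Checking pairwise contests:
D beats C 154–95.
C beats B 130–119.
B beats D 147–102.
D beats A 158–91.
Every option loses at least one head-to-head, so there is no Condorcet winner.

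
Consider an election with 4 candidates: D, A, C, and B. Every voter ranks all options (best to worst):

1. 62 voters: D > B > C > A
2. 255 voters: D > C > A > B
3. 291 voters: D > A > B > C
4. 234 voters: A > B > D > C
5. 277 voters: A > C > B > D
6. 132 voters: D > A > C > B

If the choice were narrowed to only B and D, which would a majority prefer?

D

Voters preferring B to D: 511; preferring D to B: 740.
D wins the head-to-head.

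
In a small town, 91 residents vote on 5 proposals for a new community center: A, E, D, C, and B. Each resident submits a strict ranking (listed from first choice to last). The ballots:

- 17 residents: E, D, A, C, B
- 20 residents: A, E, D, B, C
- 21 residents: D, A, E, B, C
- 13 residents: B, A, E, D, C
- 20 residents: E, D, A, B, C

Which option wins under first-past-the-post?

E

First-place votes: A 20, E 37, D 21, C 0, B 13.
E has the most first-place votes.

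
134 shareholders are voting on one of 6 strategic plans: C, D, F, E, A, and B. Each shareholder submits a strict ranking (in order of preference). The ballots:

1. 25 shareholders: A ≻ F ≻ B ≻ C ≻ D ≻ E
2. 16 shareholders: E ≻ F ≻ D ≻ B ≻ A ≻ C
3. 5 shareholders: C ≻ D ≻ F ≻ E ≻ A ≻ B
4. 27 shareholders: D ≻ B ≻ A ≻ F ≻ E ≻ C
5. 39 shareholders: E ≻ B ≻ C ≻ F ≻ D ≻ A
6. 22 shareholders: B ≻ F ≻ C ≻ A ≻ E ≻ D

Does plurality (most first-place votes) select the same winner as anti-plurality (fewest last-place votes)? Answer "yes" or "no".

Plurality — first-place votes: C 5, D 27, F 0, E 55, A 25, B 22. Winner: E.
Anti-plurality — last-place votes: C 43, D 22, F 0, E 25, A 39, B 5. Winner: F.
The two methods disagree.

no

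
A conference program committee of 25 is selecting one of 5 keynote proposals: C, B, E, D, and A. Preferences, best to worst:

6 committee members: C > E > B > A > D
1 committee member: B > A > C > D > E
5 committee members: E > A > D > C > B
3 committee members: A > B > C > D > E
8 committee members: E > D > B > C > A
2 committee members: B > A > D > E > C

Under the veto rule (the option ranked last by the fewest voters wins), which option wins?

C

Last-place votes: C 2, B 5, E 4, D 6, A 8.
C is ranked last by the fewest voters, so C wins.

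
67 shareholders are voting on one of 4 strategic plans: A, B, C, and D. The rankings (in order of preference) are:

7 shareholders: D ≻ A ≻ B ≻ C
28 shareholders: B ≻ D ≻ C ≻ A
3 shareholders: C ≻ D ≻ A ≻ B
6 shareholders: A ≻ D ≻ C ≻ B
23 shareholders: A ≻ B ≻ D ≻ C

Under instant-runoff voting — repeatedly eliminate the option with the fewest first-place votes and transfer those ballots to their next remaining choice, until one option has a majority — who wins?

A

Round 1: A 29, B 28, C 3, D 7. Eliminate C.
Round 2: A 29, B 28, D 10. Eliminate D.
Round 3: A 39, B 28. A has a majority.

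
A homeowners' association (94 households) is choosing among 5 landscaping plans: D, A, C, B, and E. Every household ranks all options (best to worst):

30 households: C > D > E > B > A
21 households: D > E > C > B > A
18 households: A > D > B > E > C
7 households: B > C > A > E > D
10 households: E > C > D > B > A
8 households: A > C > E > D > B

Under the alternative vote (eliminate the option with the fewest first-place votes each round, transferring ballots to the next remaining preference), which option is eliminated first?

Round 1: D 21, A 26, C 30, B 7, E 10. Eliminate B.

B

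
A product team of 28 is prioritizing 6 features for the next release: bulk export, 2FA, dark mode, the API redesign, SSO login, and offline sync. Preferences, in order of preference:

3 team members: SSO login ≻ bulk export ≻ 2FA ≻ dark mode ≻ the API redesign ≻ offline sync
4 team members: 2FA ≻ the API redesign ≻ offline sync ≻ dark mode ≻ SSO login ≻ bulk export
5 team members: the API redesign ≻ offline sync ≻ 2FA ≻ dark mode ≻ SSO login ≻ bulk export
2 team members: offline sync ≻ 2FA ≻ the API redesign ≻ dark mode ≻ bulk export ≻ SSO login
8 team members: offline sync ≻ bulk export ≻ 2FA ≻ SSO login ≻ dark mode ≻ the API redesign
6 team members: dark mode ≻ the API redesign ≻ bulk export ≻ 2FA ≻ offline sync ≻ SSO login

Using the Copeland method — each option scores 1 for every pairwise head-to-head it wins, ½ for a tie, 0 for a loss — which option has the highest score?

offline sync

bulk export: beats 2FA and SSO login; loses to dark mode, the API redesign, and offline sync → score 2.
2FA: beats dark mode, the API redesign, and SSO login; loses to bulk export and offline sync → score 3.
dark mode: beats bulk export, the API redesign, and SSO login; loses to 2FA and offline sync → score 3.
the API redesign: beats bulk export, SSO login, and offline sync; loses to 2FA and dark mode → score 3.
SSO login: loses to bulk export, 2FA, dark mode, the API redesign, and offline sync → score 0.
offline sync: beats bulk export, 2FA, dark mode, and SSO login; loses to the API redesign → score 4.
offline sync has the best pairwise record.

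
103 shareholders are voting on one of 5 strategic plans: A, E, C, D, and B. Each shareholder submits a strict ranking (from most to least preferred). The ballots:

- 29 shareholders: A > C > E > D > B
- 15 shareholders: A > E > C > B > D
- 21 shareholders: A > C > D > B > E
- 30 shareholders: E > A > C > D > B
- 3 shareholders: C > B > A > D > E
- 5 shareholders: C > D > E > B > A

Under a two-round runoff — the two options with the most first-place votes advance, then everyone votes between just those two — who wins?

Round 1 first-place votes: A 65, E 30, C 8, D 0, B 0.
A and E advance.
Runoff: A is preferred to E by 68 voters; E by 35.
A wins the runoff.

A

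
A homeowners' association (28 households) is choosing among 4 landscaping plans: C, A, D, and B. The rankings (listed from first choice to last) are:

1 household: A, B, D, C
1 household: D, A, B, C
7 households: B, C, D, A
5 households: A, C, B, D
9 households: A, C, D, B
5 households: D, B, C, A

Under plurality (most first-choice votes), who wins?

A

First-place votes: C 0, A 15, D 6, B 7.
A has the most first-place votes.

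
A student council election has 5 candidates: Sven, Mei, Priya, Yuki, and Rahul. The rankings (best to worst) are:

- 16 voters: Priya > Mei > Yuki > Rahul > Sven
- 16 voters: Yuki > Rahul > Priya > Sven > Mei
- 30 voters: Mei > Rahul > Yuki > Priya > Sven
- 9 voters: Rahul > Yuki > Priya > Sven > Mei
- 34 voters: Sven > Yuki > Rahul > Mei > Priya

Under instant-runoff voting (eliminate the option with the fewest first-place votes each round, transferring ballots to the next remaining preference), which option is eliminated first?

Round 1: Sven 34, Mei 30, Priya 16, Yuki 16, Rahul 9. Eliminate Rahul.

Rahul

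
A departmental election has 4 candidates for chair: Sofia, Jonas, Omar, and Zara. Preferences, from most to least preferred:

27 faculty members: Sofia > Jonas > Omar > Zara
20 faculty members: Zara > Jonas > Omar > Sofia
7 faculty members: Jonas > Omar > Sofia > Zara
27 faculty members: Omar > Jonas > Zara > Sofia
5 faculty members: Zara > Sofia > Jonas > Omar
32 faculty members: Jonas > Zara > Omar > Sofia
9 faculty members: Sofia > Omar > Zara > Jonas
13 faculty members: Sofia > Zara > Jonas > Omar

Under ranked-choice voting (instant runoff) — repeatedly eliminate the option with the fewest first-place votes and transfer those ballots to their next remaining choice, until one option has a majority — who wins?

Jonas

Round 1: Sofia 49, Jonas 39, Omar 27, Zara 25. Eliminate Zara.
Round 2: Sofia 54, Jonas 59, Omar 27. Eliminate Omar.
Round 3: Sofia 54, Jonas 86. Jonas has a majority.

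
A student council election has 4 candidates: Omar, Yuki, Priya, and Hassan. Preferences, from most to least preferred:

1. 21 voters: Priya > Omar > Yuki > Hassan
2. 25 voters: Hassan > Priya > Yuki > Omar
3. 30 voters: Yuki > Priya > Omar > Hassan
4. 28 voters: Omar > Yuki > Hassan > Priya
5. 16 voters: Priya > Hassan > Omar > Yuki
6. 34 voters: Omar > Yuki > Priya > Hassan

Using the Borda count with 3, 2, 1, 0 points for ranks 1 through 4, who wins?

Omar: 21·2 + 25·0 + 30·1 + 28·3 + 16·1 + 34·3 = 274
Yuki: 21·1 + 25·1 + 30·3 + 28·2 + 16·0 + 34·2 = 260
Priya: 21·3 + 25·2 + 30·2 + 28·0 + 16·3 + 34·1 = 255
Hassan: 21·0 + 25·3 + 30·0 + 28·1 + 16·2 + 34·0 = 135
Omar has the highest Borda score (274).

Omar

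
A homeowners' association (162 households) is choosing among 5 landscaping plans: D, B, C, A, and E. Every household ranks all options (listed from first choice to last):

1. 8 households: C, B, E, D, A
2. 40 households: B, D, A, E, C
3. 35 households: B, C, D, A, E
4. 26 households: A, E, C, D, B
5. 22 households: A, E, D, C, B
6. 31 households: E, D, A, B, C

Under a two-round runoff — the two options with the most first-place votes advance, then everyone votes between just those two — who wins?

B

Round 1 first-place votes: D 0, B 75, C 8, A 48, E 31.
B and A advance.
Runoff: B is preferred to A by 83 voters; A by 79.
B wins the runoff.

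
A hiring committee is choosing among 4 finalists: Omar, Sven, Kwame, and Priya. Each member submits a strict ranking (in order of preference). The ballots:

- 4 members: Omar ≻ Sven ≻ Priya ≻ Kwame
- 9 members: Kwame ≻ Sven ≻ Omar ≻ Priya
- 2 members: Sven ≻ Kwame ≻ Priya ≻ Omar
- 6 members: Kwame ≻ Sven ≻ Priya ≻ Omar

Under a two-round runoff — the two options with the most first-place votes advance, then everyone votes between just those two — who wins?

Round 1 first-place votes: Omar 4, Sven 2, Kwame 15, Priya 0.
Kwame and Omar advance.
Runoff: Kwame is preferred to Omar by 17 voters; Omar by 4.
Kwame wins the runoff.

Kwame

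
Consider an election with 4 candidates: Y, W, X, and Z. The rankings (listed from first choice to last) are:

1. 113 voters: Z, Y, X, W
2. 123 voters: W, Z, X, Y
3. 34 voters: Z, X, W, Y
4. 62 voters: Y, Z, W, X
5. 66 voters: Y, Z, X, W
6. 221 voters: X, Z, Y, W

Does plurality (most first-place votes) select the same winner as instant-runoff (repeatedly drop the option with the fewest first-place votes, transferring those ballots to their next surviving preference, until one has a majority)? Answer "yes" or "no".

Plurality — first-place votes: Y 128, W 123, X 221, Z 147. Winner: X.
Instant-runoff — R1 Y 128, W 123, X 221, Z 147 (W out); R2 Y 128, X 221, Z 270 (Y out); R3 X 221, Z 398 (Z winner). Winner: Z.
The two methods disagree.

no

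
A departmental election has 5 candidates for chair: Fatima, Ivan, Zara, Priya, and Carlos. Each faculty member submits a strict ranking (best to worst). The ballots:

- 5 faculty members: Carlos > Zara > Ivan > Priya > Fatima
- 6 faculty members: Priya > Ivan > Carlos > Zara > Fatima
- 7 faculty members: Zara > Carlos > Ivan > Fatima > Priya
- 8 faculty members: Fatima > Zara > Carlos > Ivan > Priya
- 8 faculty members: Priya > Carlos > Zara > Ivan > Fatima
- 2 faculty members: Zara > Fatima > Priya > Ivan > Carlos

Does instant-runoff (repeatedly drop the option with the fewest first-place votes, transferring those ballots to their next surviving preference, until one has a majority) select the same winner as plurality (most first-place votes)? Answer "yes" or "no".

Instant-runoff — R1 Fatima 8, Ivan 0, Zara 9, Priya 14, Carlos 5 (Ivan out); R2 Fatima 8, Zara 9, Priya 14, Carlos 5 (Carlos out); R3 Fatima 8, Zara 14, Priya 14 (Fatima out); R4 Zara 22, Priya 14 (Zara winner). Winner: Zara.
Plurality — first-place votes: Fatima 8, Ivan 0, Zara 9, Priya 14, Carlos 5. Winner: Priya.
The two methods disagree.

no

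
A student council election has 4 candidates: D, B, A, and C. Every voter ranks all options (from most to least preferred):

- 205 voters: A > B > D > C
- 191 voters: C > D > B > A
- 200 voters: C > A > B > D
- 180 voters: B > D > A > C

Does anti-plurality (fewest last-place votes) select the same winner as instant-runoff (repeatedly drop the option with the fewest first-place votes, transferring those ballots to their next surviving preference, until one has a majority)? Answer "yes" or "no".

no

Anti-plurality — last-place votes: D 200, B 0, A 191, C 385. Winner: B.
Instant-runoff — R1 D 0, B 180, A 205, C 391 (C winner). Winner: C.
The two methods disagree.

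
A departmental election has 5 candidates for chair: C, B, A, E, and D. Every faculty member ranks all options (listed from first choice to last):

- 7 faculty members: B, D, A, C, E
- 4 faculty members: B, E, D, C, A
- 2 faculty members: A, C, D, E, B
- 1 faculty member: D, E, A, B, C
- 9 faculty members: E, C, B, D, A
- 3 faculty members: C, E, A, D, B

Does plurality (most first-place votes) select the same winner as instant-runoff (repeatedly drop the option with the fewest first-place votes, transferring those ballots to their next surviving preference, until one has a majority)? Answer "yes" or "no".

Plurality — first-place votes: C 3, B 11, A 2, E 9, D 1. Winner: B.
Instant-runoff — R1 C 3, B 11, A 2, E 9, D 1 (D out); R2 C 3, B 11, A 2, E 10 (A out); R3 C 5, B 11, E 10 (C out); R4 B 11, E 15 (E winner). Winner: E.
The two methods disagree.

no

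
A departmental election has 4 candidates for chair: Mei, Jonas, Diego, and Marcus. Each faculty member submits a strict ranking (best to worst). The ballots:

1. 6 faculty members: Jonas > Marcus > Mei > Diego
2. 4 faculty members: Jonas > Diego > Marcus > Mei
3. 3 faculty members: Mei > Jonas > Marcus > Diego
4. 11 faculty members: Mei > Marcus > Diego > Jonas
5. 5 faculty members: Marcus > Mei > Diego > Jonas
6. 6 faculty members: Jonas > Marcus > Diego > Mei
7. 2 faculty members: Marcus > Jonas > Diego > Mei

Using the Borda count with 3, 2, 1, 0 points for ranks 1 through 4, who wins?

Marcus

Mei: 6·1 + 4·0 + 3·3 + 11·3 + 5·2 + 6·0 + 2·0 = 58
Jonas: 6·3 + 4·3 + 3·2 + 11·0 + 5·0 + 6·3 + 2·2 = 58
Diego: 6·0 + 4·2 + 3·0 + 11·1 + 5·1 + 6·1 + 2·1 = 32
Marcus: 6·2 + 4·1 + 3·1 + 11·2 + 5·3 + 6·2 + 2·3 = 74
Marcus has the highest Borda score (74).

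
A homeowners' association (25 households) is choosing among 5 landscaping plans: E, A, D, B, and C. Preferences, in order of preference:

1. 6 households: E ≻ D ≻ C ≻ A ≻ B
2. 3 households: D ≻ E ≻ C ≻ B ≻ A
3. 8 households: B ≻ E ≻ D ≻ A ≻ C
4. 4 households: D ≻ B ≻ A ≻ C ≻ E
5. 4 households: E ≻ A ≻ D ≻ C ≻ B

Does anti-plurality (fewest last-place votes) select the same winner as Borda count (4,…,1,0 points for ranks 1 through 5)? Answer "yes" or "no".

Anti-plurality — last-place votes: E 4, A 3, D 0, B 10, C 8. Winner: D.
Borda — scores: E 73, A 34, D 70, B 47, C 26. Winner: E.
The two methods disagree.

no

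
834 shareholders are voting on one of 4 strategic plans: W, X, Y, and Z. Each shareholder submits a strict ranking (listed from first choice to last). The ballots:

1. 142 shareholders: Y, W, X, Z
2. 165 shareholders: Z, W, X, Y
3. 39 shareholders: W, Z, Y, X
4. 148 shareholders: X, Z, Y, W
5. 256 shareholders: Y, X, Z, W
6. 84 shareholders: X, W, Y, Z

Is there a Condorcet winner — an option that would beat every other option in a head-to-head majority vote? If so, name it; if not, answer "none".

Y vs W: 546–288 for Y.
Y vs X: 437–397 for Y.
Y vs Z: 482–352 for Y.
Y beats every other option head-to-head.

Y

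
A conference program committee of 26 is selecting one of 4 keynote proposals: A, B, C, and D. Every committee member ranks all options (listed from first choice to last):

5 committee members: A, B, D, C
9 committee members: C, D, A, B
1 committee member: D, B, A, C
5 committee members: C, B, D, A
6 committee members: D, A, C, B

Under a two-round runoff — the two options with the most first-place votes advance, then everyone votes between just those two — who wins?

Round 1 first-place votes: A 5, B 0, C 14, D 7.
C and D advance.
Runoff: C is preferred to D by 14 voters; D by 12.
C wins the runoff.

C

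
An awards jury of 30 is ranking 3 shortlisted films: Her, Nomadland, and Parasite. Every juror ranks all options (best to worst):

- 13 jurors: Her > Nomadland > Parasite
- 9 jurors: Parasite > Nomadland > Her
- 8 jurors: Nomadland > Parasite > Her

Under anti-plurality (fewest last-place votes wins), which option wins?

Last-place votes: Her 17, Nomadland 0, Parasite 13.
Nomadland is ranked last by the fewest voters, so Nomadland wins.

Nomadland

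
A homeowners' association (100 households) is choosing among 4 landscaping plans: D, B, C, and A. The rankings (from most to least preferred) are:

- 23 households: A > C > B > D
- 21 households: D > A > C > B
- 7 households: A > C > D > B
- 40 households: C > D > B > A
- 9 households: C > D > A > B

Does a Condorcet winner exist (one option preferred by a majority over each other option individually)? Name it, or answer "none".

Checking pairwise contests:
C beats D 79–21.
D beats B 77–23.
A beats C 51–49.
D beats A 70–30.
Every option loses at least one head-to-head, so there is no Condorcet winner.

none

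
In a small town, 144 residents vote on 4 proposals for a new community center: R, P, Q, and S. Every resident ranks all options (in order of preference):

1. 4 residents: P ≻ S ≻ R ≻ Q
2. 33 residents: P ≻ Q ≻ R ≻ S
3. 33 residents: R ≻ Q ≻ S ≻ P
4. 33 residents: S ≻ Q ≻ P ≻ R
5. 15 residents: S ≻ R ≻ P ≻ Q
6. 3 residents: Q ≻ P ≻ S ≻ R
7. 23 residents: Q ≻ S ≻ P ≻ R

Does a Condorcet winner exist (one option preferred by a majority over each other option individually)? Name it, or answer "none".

Q vs R: 92–52 for Q.
Q vs P: 92–52 for Q.
Q vs S: 92–52 for Q.
Q beats every other option head-to-head.

Q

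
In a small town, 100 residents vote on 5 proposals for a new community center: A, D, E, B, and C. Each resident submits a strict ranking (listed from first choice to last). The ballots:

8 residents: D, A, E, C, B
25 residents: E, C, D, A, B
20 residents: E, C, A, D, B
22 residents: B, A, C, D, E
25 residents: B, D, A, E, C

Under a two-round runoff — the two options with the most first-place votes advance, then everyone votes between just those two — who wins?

Round 1 first-place votes: A 0, D 8, E 45, B 47, C 0.
B and E advance.
Runoff: B is preferred to E by 47 voters; E by 53.
E wins the runoff.

E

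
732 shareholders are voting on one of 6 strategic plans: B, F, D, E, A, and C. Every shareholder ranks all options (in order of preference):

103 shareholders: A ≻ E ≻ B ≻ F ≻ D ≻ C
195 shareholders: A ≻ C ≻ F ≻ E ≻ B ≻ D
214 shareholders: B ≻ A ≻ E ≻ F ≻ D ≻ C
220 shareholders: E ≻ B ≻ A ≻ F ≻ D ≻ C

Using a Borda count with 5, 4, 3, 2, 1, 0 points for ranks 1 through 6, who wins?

A

B: 103·3 + 195·1 + 214·5 + 220·4 = 2454
F: 103·2 + 195·3 + 214·2 + 220·2 = 1659
D: 103·1 + 195·0 + 214·1 + 220·1 = 537
E: 103·4 + 195·2 + 214·3 + 220·5 = 2544
A: 103·5 + 195·5 + 214·4 + 220·3 = 3006
C: 103·0 + 195·4 + 214·0 + 220·0 = 780
A has the highest Borda score (3006).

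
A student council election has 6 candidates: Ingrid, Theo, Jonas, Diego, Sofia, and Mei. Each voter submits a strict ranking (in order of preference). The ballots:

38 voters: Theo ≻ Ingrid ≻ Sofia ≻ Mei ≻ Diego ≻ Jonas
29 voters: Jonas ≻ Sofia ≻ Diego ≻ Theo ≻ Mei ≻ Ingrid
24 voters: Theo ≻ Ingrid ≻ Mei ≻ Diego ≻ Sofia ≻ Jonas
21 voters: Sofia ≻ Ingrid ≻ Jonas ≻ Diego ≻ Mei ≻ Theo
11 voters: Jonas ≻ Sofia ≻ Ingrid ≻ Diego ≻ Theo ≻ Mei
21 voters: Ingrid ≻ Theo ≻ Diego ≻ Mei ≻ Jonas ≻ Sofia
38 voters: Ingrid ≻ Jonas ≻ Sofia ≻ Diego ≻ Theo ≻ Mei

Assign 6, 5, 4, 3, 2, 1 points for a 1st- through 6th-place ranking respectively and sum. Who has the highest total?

Ingrid

Ingrid: 38·5 + 29·1 + 24·5 + 21·5 + 11·4 + 21·6 + 38·6 = 842
Theo: 38·6 + 29·3 + 24·6 + 21·1 + 11·2 + 21·5 + 38·2 = 683
Jonas: 38·1 + 29·6 + 24·1 + 21·4 + 11·6 + 21·2 + 38·5 = 618
Diego: 38·2 + 29·4 + 24·3 + 21·3 + 11·3 + 21·4 + 38·3 = 558
Sofia: 38·4 + 29·5 + 24·2 + 21·6 + 11·5 + 21·1 + 38·4 = 699
Mei: 38·3 + 29·2 + 24·4 + 21·2 + 11·1 + 21·3 + 38·1 = 422
Ingrid has the highest Borda score (842).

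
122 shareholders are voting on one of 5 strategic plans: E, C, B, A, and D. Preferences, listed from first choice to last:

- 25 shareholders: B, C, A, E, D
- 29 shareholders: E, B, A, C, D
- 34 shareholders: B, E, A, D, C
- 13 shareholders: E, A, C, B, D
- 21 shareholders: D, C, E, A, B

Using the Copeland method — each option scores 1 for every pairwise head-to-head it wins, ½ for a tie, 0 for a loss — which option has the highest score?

E: beats C, B, A, and D → score 4.
C: beats D; loses to E, B, and A → score 1.
B: beats C, A, and D; loses to E → score 3.
A: beats C and D; loses to E and B → score 2.
D: loses to E, C, B, and A → score 0.
E has the best pairwise record.

E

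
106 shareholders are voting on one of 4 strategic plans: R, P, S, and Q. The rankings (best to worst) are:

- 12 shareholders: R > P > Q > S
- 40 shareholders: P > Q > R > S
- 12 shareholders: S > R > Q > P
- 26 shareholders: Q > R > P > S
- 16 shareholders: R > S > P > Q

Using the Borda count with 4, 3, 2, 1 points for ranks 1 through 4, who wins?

R: 12·4 + 40·2 + 12·3 + 26·3 + 16·4 = 306
P: 12·3 + 40·4 + 12·1 + 26·2 + 16·2 = 292
S: 12·1 + 40·1 + 12·4 + 26·1 + 16·3 = 174
Q: 12·2 + 40·3 + 12·2 + 26·4 + 16·1 = 288
R has the highest Borda score (306).

R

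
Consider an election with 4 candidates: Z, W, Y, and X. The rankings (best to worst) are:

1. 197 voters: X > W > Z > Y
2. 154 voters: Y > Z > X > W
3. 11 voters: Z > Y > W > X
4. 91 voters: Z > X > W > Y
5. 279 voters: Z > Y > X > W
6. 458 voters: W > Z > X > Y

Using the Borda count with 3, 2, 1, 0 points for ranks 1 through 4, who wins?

Z

Z: 197·1 + 154·2 + 11·3 + 91·3 + 279·3 + 458·2 = 2564
W: 197·2 + 154·0 + 11·1 + 91·1 + 279·0 + 458·3 = 1870
Y: 197·0 + 154·3 + 11·2 + 91·0 + 279·2 + 458·0 = 1042
X: 197·3 + 154·1 + 11·0 + 91·2 + 279·1 + 458·1 = 1664
Z has the highest Borda score (2564).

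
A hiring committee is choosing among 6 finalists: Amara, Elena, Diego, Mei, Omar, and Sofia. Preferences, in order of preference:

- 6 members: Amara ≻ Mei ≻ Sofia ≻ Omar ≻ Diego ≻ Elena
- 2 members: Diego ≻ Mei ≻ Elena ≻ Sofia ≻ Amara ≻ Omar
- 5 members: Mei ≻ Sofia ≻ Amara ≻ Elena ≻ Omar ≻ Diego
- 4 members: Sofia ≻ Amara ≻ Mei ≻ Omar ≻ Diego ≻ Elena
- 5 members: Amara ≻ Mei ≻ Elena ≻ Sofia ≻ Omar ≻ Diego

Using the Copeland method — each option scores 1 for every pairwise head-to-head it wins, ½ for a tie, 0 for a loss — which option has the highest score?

Amara: beats Elena, Diego, Mei, and Omar; ties Sofia → score 4.5.
Elena: beats Omar; loses to Amara, Diego, Mei, and Sofia → score 1.
Diego: beats Elena; loses to Amara, Mei, Omar, and Sofia → score 1.
Mei: beats Elena, Diego, Omar, and Sofia; loses to Amara → score 4.
Omar: beats Diego; loses to Amara, Elena, Mei, and Sofia → score 1.
Sofia: beats Elena, Diego, and Omar; ties Amara; loses to Mei → score 3.5.
Amara has the best pairwise record.

Amara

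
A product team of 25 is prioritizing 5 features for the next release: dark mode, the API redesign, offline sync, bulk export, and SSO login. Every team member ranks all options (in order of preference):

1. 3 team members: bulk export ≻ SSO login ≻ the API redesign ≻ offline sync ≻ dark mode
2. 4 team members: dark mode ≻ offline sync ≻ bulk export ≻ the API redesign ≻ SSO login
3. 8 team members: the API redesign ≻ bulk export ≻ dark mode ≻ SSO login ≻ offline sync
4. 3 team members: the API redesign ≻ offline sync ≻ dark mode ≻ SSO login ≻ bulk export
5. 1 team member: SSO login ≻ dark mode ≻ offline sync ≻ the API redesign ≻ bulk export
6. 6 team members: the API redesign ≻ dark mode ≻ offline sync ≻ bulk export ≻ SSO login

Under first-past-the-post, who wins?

the API redesign

First-place votes: dark mode 4, the API redesign 17, offline sync 0, bulk export 3, SSO login 1.
the API redesign has the most first-place votes.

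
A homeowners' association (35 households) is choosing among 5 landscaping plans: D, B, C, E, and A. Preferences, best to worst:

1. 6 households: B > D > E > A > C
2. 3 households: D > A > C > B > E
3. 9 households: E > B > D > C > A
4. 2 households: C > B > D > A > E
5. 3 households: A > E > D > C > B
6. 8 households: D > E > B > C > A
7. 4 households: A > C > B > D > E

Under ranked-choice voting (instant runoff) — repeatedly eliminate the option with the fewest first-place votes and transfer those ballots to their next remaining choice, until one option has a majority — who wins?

E

Round 1: D 11, B 6, C 2, E 9, A 7. Eliminate C.
Round 2: D 11, B 8, E 9, A 7. Eliminate A.
Round 3: D 11, B 12, E 12. Eliminate D.
Round 4: B 15, E 20. E has a majority.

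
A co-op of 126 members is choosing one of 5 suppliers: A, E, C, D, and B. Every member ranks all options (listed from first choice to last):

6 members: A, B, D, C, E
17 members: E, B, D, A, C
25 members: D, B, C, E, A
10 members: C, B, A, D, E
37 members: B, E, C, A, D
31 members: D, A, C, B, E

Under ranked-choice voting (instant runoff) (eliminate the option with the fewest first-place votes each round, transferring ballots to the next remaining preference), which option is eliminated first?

Round 1: A 6, E 17, C 10, D 56, B 37. Eliminate A.

A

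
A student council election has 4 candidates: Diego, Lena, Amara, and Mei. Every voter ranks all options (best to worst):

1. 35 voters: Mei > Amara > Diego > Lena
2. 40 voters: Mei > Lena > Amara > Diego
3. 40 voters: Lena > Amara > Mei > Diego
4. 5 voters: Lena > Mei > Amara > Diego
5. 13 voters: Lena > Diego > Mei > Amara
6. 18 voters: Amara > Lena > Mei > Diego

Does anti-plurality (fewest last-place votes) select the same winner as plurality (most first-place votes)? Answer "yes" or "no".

Anti-plurality — last-place votes: Diego 103, Lena 35, Amara 13, Mei 0. Winner: Mei.
Plurality — first-place votes: Diego 0, Lena 58, Amara 18, Mei 75. Winner: Mei.
The two methods agree.

yes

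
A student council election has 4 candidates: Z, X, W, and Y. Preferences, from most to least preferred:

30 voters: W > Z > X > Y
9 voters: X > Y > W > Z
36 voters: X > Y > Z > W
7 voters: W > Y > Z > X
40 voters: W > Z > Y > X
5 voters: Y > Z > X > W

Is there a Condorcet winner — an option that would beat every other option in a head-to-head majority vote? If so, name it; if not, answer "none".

W

W vs Z: 86–41 for W.
W vs X: 77–50 for W.
W vs Y: 77–50 for W.
W beats every other option head-to-head.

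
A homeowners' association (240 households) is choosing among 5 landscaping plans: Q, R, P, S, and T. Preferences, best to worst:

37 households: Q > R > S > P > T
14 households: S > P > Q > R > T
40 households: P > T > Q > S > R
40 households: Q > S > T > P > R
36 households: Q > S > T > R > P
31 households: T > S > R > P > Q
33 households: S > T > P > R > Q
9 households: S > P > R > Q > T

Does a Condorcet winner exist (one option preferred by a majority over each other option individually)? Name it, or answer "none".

Checking pairwise contests:
P beats Q 127–113.
Q beats R 167–73.
S beats P 200–40.
Q beats S 153–87.
Q beats T 136–104.
Every option loses at least one head-to-head, so there is no Condorcet winner.

none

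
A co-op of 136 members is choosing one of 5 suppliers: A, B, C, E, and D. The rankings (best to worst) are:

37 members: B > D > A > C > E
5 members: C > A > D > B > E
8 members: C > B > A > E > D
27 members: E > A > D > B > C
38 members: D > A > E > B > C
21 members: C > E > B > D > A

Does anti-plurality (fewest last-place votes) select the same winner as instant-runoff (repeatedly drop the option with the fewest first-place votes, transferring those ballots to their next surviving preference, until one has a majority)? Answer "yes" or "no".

no

Anti-plurality — last-place votes: A 21, B 0, C 65, E 42, D 8. Winner: B.
Instant-runoff — R1 A 0, B 37, C 34, E 27, D 38 (A out); R2 B 37, C 34, E 27, D 38 (E out); R3 B 37, C 34, D 65 (C out); R4 B 66, D 70 (D winner). Winner: D.
The two methods disagree.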